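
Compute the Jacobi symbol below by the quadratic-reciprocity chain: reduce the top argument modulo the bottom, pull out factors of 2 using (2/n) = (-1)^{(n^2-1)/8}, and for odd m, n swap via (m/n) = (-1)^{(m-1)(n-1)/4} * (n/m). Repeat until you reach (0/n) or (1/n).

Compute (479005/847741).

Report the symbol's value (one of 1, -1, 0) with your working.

flip (479005/847741) -> (847741/479005): both odd, 479005 mod 4 = 1, 847741 mod 4 = 1, so the flip contributes +1; sign now +1
(847741/479005): 847741 mod 479005 = 368736, so (847741/479005) = (368736/479005)
factor out 2^5: 368736 = 2^5·11523; with 479005 mod 8 = 5, (2/479005) = -1; sign now -1; continue with (11523/479005)
flip (11523/479005) -> (479005/11523): both odd, 11523 mod 4 = 3, 479005 mod 4 = 1, so the flip contributes +1; sign now -1
(479005/11523): 479005 mod 11523 = 6562, so (479005/11523) = (6562/11523)
factor out 2^1: 6562 = 2^1·3281; with 11523 mod 8 = 3, (2/11523) = -1; sign now +1; continue with (3281/11523)
flip (3281/11523) -> (11523/3281): both odd, 3281 mod 4 = 1, 11523 mod 4 = 3, so the flip contributes +1; sign now +1
(11523/3281): 11523 mod 3281 = 1680, so (11523/3281) = (1680/3281)
factor out 2^4: 1680 = 2^4·105; with 3281 mod 8 = 1, (2/3281) = +1; sign now +1; continue with (105/3281)
flip (105/3281) -> (3281/105): both odd, 105 mod 4 = 1, 3281 mod 4 = 1, so the flip contributes +1; sign now +1
(3281/105): 3281 mod 105 = 26, so (3281/105) = (26/105)
factor out 2^1: 26 = 2^1·13; with 105 mod 8 = 1, (2/105) = +1; sign now +1; continue with (13/105)
flip (13/105) -> (105/13): both odd, 13 mod 4 = 1, 105 mod 4 = 1, so the flip contributes +1; sign now +1
(105/13): 105 mod 13 = 1, so (105/13) = (1/13)
reached (1/13) = 1, so the symbol is +1

1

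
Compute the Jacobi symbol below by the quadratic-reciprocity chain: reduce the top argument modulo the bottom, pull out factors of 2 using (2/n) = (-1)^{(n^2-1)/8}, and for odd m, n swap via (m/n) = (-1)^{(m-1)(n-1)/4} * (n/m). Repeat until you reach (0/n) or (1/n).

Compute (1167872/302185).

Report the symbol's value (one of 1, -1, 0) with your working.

1

(1167872/302185): 1167872 mod 302185 = 261317, so (1167872/302185) = (261317/302185)
flip (261317/302185) -> (302185/261317): both odd, 261317 mod 4 = 1, 302185 mod 4 = 1, so the flip contributes +1; sign now +1
(302185/261317): 302185 mod 261317 = 40868, so (302185/261317) = (40868/261317)
factor out 2^2: 40868 = 2^2·10217; with 261317 mod 8 = 5, (2/261317) = -1; sign now +1; continue with (10217/261317)
flip (10217/261317) -> (261317/10217): both odd, 10217 mod 4 = 1, 261317 mod 4 = 1, so the flip contributes +1; sign now +1
(261317/10217): 261317 mod 10217 = 5892, so (261317/10217) = (5892/10217)
factor out 2^2: 5892 = 2^2·1473; with 10217 mod 8 = 1, (2/10217) = +1; sign now +1; continue with (1473/10217)
flip (1473/10217) -> (10217/1473): both odd, 1473 mod 4 = 1, 10217 mod 4 = 1, so the flip contributes +1; sign now +1
(10217/1473): 10217 mod 1473 = 1379, so (10217/1473) = (1379/1473)
flip (1379/1473) -> (1473/1379): both odd, 1379 mod 4 = 3, 1473 mod 4 = 1, so the flip contributes +1; sign now +1
(1473/1379): 1473 mod 1379 = 94, so (1473/1379) = (94/1379)
factor out 2^1: 94 = 2^1·47; with 1379 mod 8 = 3, (2/1379) = -1; sign now -1; continue with (47/1379)
flip (47/1379) -> (1379/47): both odd, 47 mod 4 = 3, 1379 mod 4 = 3, so the flip contributes -1; sign now +1
(1379/47): 1379 mod 47 = 16, so (1379/47) = (16/47)
factor out 2^4: 16 = 2^4·1; with 47 mod 8 = 7, (2/47) = +1; sign now +1; continue with (1/47)
reached (1/47) = 1, so the symbol is +1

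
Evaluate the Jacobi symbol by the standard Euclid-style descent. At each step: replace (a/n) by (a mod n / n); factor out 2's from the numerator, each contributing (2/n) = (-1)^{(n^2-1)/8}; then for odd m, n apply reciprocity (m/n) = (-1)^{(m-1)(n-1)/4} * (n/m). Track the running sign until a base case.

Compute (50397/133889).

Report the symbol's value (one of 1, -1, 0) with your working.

reciprocity: (50397/133889) = +1·(133889/50397) since 50397 mod 4 = 1, 133889 mod 4 = 1; sign now +1
(133889/50397) = (33095/50397)   [reduce mod 50397]
reciprocity: (33095/50397) = +1·(50397/33095) since 33095 mod 4 = 3, 50397 mod 4 = 1; sign now +1
(50397/33095) = (17302/33095)   [reduce mod 33095]
17302 = 2^1·8651; (2/33095) = +1 since 33095 mod 8 = 7, so (17302/33095) = (+1)^1·(8651/33095); sign now +1
reciprocity: (8651/33095) = -1·(33095/8651) since 8651 mod 4 = 3, 33095 mod 4 = 3; sign now -1
(33095/8651) = (7142/8651)   [reduce mod 8651]
7142 = 2^1·3571; (2/8651) = -1 since 8651 mod 8 = 3, so (7142/8651) = (-1)^1·(3571/8651); sign now +1
reciprocity: (3571/8651) = -1·(8651/3571) since 3571 mod 4 = 3, 8651 mod 4 = 3; sign now -1
(8651/3571) = (1509/3571)   [reduce mod 3571]
reciprocity: (1509/3571) = +1·(3571/1509) since 1509 mod 4 = 1, 3571 mod 4 = 3; sign now -1
(3571/1509) = (553/1509)   [reduce mod 1509]
reciprocity: (553/1509) = +1·(1509/553) since 553 mod 4 = 1, 1509 mod 4 = 1; sign now -1
(1509/553) = (403/553)   [reduce mod 553]
reciprocity: (403/553) = +1·(553/403) since 403 mod 4 = 3, 553 mod 4 = 1; sign now -1
(553/403) = (150/403)   [reduce mod 403]
150 = 2^1·75; (2/403) = -1 since 403 mod 8 = 3, so (150/403) = (-1)^1·(75/403); sign now +1
reciprocity: (75/403) = -1·(403/75) since 75 mod 4 = 3, 403 mod 4 = 3; sign now -1
(403/75) = (28/75)   [reduce mod 75]
28 = 2^2·7; (2/75) = -1 since 75 mod 8 = 3, so (28/75) = (-1)^2·(7/75); sign now -1
reciprocity: (7/75) = -1·(75/7) since 7 mod 4 = 3, 75 mod 4 = 3; sign now +1
(75/7) = (5/7)   [reduce mod 7]
reciprocity: (5/7) = +1·(7/5) since 5 mod 4 = 1, 7 mod 4 = 3; sign now +1
(7/5) = (2/5)   [reduce mod 5]
2 = 2^1·1; (2/5) = -1 since 5 mod 8 = 5, so (2/5) = (-1)^1·(1/5); sign now -1
(1/5) = 1; final value = sign = -1

-1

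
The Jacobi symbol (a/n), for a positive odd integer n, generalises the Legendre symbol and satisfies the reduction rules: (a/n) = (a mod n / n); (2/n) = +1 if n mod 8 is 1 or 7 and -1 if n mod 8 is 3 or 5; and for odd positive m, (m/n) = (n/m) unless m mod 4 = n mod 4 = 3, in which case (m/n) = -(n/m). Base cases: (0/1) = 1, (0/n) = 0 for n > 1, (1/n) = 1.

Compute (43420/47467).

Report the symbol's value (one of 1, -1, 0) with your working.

factor out 2^2: 43420 = 2^2·10855; with 47467 mod 8 = 3, (2/47467) = -1; sign now +1; continue with (10855/47467)
flip (10855/47467) -> (47467/10855): both odd, 10855 mod 4 = 3, 47467 mod 4 = 3, so the flip contributes -1; sign now -1
(47467/10855): 47467 mod 10855 = 4047, so (47467/10855) = (4047/10855)
flip (4047/10855) -> (10855/4047): both odd, 4047 mod 4 = 3, 10855 mod 4 = 3, so the flip contributes -1; sign now +1
(10855/4047): 10855 mod 4047 = 2761, so (10855/4047) = (2761/4047)
flip (2761/4047) -> (4047/2761): both odd, 2761 mod 4 = 1, 4047 mod 4 = 3, so the flip contributes +1; sign now +1
(4047/2761): 4047 mod 2761 = 1286, so (4047/2761) = (1286/2761)
factor out 2^1: 1286 = 2^1·643; with 2761 mod 8 = 1, (2/2761) = +1; sign now +1; continue with (643/2761)
flip (643/2761) -> (2761/643): both odd, 643 mod 4 = 3, 2761 mod 4 = 1, so the flip contributes +1; sign now +1
(2761/643): 2761 mod 643 = 189, so (2761/643) = (189/643)
flip (189/643) -> (643/189): both odd, 189 mod 4 = 1, 643 mod 4 = 3, so the flip contributes +1; sign now +1
(643/189): 643 mod 189 = 76, so (643/189) = (76/189)
factor out 2^2: 76 = 2^2·19; with 189 mod 8 = 5, (2/189) = -1; sign now +1; continue with (19/189)
flip (19/189) -> (189/19): both odd, 19 mod 4 = 3, 189 mod 4 = 1, so the flip contributes +1; sign now +1
(189/19): 189 mod 19 = 18, so (189/19) = (18/19)
factor out 2^1: 18 = 2^1·9; with 19 mod 8 = 3, (2/19) = -1; sign now -1; continue with (9/19)
flip (9/19) -> (19/9): both odd, 9 mod 4 = 1, 19 mod 4 = 3, so the flip contributes +1; sign now -1
(19/9): 19 mod 9 = 1, so (19/9) = (1/9)
reached (1/9) = 1, so the symbol is -1

-1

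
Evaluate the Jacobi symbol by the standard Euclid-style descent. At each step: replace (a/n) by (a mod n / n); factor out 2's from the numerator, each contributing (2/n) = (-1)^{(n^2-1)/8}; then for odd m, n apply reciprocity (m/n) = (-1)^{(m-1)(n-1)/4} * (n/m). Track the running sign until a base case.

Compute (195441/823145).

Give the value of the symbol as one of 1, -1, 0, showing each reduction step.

reciprocity: (195441/823145) = +1·(823145/195441) since 195441 mod 4 = 1, 823145 mod 4 = 1; sign now +1
(823145/195441) = (41381/195441)   [reduce mod 195441]
reciprocity: (41381/195441) = +1·(195441/41381) since 41381 mod 4 = 1, 195441 mod 4 = 1; sign now +1
(195441/41381) = (29917/41381)   [reduce mod 41381]
reciprocity: (29917/41381) = +1·(41381/29917) since 29917 mod 4 = 1, 41381 mod 4 = 1; sign now +1
(41381/29917) = (11464/29917)   [reduce mod 29917]
11464 = 2^3·1433; (2/29917) = -1 since 29917 mod 8 = 5, so (11464/29917) = (-1)^3·(1433/29917); sign now -1
reciprocity: (1433/29917) = +1·(29917/1433) since 1433 mod 4 = 1, 29917 mod 4 = 1; sign now -1
(29917/1433) = (1257/1433)   [reduce mod 1433]
reciprocity: (1257/1433) = +1·(1433/1257) since 1257 mod 4 = 1, 1433 mod 4 = 1; sign now -1
(1433/1257) = (176/1257)   [reduce mod 1257]
176 = 2^4·11; (2/1257) = +1 since 1257 mod 8 = 1, so (176/1257) = (+1)^4·(11/1257); sign now -1
reciprocity: (11/1257) = +1·(1257/11) since 11 mod 4 = 3, 1257 mod 4 = 1; sign now -1
(1257/11) = (3/11)   [reduce mod 11]
reciprocity: (3/11) = -1·(11/3) since 3 mod 4 = 3, 11 mod 4 = 3; sign now +1
(11/3) = (2/3)   [reduce mod 3]
2 = 2^1·1; (2/3) = -1 since 3 mod 8 = 3, so (2/3) = (-1)^1·(1/3); sign now -1
(1/3) = 1; final value = sign = -1

-1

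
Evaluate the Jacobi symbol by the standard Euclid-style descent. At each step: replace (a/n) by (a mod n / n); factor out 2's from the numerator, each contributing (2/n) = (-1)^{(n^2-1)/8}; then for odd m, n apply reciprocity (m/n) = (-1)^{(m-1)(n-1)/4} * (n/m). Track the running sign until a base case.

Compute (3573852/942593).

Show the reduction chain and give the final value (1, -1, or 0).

(3573852/942593) = (746073/942593)   [reduce mod 942593]
reciprocity: (746073/942593) = +1·(942593/746073) since 746073 mod 4 = 1, 942593 mod 4 = 1; sign now +1
(942593/746073) = (196520/746073)   [reduce mod 746073]
196520 = 2^3·24565; (2/746073) = +1 since 746073 mod 8 = 1, so (196520/746073) = (+1)^3·(24565/746073); sign now +1
reciprocity: (24565/746073) = +1·(746073/24565) since 24565 mod 4 = 1, 746073 mod 4 = 1; sign now +1
(746073/24565) = (9123/24565)   [reduce mod 24565]
reciprocity: (9123/24565) = +1·(24565/9123) since 9123 mod 4 = 3, 24565 mod 4 = 1; sign now +1
(24565/9123) = (6319/9123)   [reduce mod 9123]
reciprocity: (6319/9123) = -1·(9123/6319) since 6319 mod 4 = 3, 9123 mod 4 = 3; sign now -1
(9123/6319) = (2804/6319)   [reduce mod 6319]
2804 = 2^2·701; (2/6319) = +1 since 6319 mod 8 = 7, so (2804/6319) = (+1)^2·(701/6319); sign now -1
reciprocity: (701/6319) = +1·(6319/701) since 701 mod 4 = 1, 6319 mod 4 = 3; sign now -1
(6319/701) = (10/701)   [reduce mod 701]
10 = 2^1·5; (2/701) = -1 since 701 mod 8 = 5, so (10/701) = (-1)^1·(5/701); sign now +1
reciprocity: (5/701) = +1·(701/5) since 5 mod 4 = 1, 701 mod 4 = 1; sign now +1
(701/5) = (1/5)   [reduce mod 5]
(1/5) = 1; final value = sign = +1

1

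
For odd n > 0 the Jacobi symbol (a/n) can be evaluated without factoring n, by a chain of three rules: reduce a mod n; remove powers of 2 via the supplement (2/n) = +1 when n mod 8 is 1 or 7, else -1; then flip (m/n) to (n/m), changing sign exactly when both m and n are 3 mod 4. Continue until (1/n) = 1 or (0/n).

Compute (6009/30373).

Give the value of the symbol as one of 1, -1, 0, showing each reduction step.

1

reciprocity: (6009/30373) = +1·(30373/6009) since 6009 mod 4 = 1, 30373 mod 4 = 1; sign now +1
(30373/6009) = (328/6009)   [reduce mod 6009]
328 = 2^3·41; (2/6009) = +1 since 6009 mod 8 = 1, so (328/6009) = (+1)^3·(41/6009); sign now +1
reciprocity: (41/6009) = +1·(6009/41) since 41 mod 4 = 1, 6009 mod 4 = 1; sign now +1
(6009/41) = (23/41)   [reduce mod 41]
reciprocity: (23/41) = +1·(41/23) since 23 mod 4 = 3, 41 mod 4 = 1; sign now +1
(41/23) = (18/23)   [reduce mod 23]
18 = 2^1·9; (2/23) = +1 since 23 mod 8 = 7, so (18/23) = (+1)^1·(9/23); sign now +1
reciprocity: (9/23) = +1·(23/9) since 9 mod 4 = 1, 23 mod 4 = 3; sign now +1
(23/9) = (5/9)   [reduce mod 9]
reciprocity: (5/9) = +1·(9/5) since 5 mod 4 = 1, 9 mod 4 = 1; sign now +1
(9/5) = (4/5)   [reduce mod 5]
4 = 2^2·1; (2/5) = -1 since 5 mod 8 = 5, so (4/5) = (-1)^2·(1/5); sign now +1
(1/5) = 1; final value = sign = +1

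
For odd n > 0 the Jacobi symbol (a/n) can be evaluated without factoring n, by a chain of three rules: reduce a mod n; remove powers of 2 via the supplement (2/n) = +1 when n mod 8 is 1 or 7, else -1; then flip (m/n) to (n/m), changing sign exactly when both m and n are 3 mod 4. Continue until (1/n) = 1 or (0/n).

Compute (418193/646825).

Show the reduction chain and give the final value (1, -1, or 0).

1

reciprocity: (418193/646825) = +1·(646825/418193) since 418193 mod 4 = 1, 646825 mod 4 = 1; sign now +1
(646825/418193) = (228632/418193)   [reduce mod 418193]
228632 = 2^3·28579; (2/418193) = +1 since 418193 mod 8 = 1, so (228632/418193) = (+1)^3·(28579/418193); sign now +1
reciprocity: (28579/418193) = +1·(418193/28579) since 28579 mod 4 = 3, 418193 mod 4 = 1; sign now +1
(418193/28579) = (18087/28579)   [reduce mod 28579]
reciprocity: (18087/28579) = -1·(28579/18087) since 18087 mod 4 = 3, 28579 mod 4 = 3; sign now -1
(28579/18087) = (10492/18087)   [reduce mod 18087]
10492 = 2^2·2623; (2/18087) = +1 since 18087 mod 8 = 7, so (10492/18087) = (+1)^2·(2623/18087); sign now -1
reciprocity: (2623/18087) = -1·(18087/2623) since 2623 mod 4 = 3, 18087 mod 4 = 3; sign now +1
(18087/2623) = (2349/2623)   [reduce mod 2623]
reciprocity: (2349/2623) = +1·(2623/2349) since 2349 mod 4 = 1, 2623 mod 4 = 3; sign now +1
(2623/2349) = (274/2349)   [reduce mod 2349]
274 = 2^1·137; (2/2349) = -1 since 2349 mod 8 = 5, so (274/2349) = (-1)^1·(137/2349); sign now -1
reciprocity: (137/2349) = +1·(2349/137) since 137 mod 4 = 1, 2349 mod 4 = 1; sign now -1
(2349/137) = (20/137)   [reduce mod 137]
20 = 2^2·5; (2/137) = +1 since 137 mod 8 = 1, so (20/137) = (+1)^2·(5/137); sign now -1
reciprocity: (5/137) = +1·(137/5) since 5 mod 4 = 1, 137 mod 4 = 1; sign now -1
(137/5) = (2/5)   [reduce mod 5]
2 = 2^1·1; (2/5) = -1 since 5 mod 8 = 5, so (2/5) = (-1)^1·(1/5); sign now +1
(1/5) = 1; final value = sign = +1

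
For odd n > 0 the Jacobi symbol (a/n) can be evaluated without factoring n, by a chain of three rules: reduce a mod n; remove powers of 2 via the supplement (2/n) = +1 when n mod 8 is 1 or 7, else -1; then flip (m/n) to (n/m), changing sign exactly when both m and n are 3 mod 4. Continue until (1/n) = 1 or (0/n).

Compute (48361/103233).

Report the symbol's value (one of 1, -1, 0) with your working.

1

flip (48361/103233) -> (103233/48361): both odd, 48361 mod 4 = 1, 103233 mod 4 = 1, so the flip contributes +1; sign now +1
(103233/48361): 103233 mod 48361 = 6511, so (103233/48361) = (6511/48361)
flip (6511/48361) -> (48361/6511): both odd, 6511 mod 4 = 3, 48361 mod 4 = 1, so the flip contributes +1; sign now +1
(48361/6511): 48361 mod 6511 = 2784, so (48361/6511) = (2784/6511)
factor out 2^5: 2784 = 2^5·87; with 6511 mod 8 = 7, (2/6511) = +1; sign now +1; continue with (87/6511)
flip (87/6511) -> (6511/87): both odd, 87 mod 4 = 3, 6511 mod 4 = 3, so the flip contributes -1; sign now -1
(6511/87): 6511 mod 87 = 73, so (6511/87) = (73/87)
flip (73/87) -> (87/73): both odd, 73 mod 4 = 1, 87 mod 4 = 3, so the flip contributes +1; sign now -1
(87/73): 87 mod 73 = 14, so (87/73) = (14/73)
factor out 2^1: 14 = 2^1·7; with 73 mod 8 = 1, (2/73) = +1; sign now -1; continue with (7/73)
flip (7/73) -> (73/7): both odd, 7 mod 4 = 3, 73 mod 4 = 1, so the flip contributes +1; sign now -1
(73/7): 73 mod 7 = 3, so (73/7) = (3/7)
flip (3/7) -> (7/3): both odd, 3 mod 4 = 3, 7 mod 4 = 3, so the flip contributes -1; sign now +1
(7/3): 7 mod 3 = 1, so (7/3) = (1/3)
reached (1/3) = 1, so the symbol is +1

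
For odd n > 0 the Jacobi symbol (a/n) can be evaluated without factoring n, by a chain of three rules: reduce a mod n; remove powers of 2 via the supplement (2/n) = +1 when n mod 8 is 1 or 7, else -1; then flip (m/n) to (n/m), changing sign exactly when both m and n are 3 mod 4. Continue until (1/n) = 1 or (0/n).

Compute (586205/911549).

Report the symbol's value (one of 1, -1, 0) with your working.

1

flip (586205/911549) -> (911549/586205): both odd, 586205 mod 4 = 1, 911549 mod 4 = 1, so the flip contributes +1; sign now +1
(911549/586205): 911549 mod 586205 = 325344, so (911549/586205) = (325344/586205)
factor out 2^5: 325344 = 2^5·10167; with 586205 mod 8 = 5, (2/586205) = -1; sign now -1; continue with (10167/586205)
flip (10167/586205) -> (586205/10167): both odd, 10167 mod 4 = 3, 586205 mod 4 = 1, so the flip contributes +1; sign now -1
(586205/10167): 586205 mod 10167 = 6686, so (586205/10167) = (6686/10167)
factor out 2^1: 6686 = 2^1·3343; with 10167 mod 8 = 7, (2/10167) = +1; sign now -1; continue with (3343/10167)
flip (3343/10167) -> (10167/3343): both odd, 3343 mod 4 = 3, 10167 mod 4 = 3, so the flip contributes -1; sign now +1
(10167/3343): 10167 mod 3343 = 138, so (10167/3343) = (138/3343)
factor out 2^1: 138 = 2^1·69; with 3343 mod 8 = 7, (2/3343) = +1; sign now +1; continue with (69/3343)
flip (69/3343) -> (3343/69): both odd, 69 mod 4 = 1, 3343 mod 4 = 3, so the flip contributes +1; sign now +1
(3343/69): 3343 mod 69 = 31, so (3343/69) = (31/69)
flip (31/69) -> (69/31): both odd, 31 mod 4 = 3, 69 mod 4 = 1, so the flip contributes +1; sign now +1
(69/31): 69 mod 31 = 7, so (69/31) = (7/31)
flip (7/31) -> (31/7): both odd, 7 mod 4 = 3, 31 mod 4 = 3, so the flip contributes -1; sign now -1
(31/7): 31 mod 7 = 3, so (31/7) = (3/7)
flip (3/7) -> (7/3): both odd, 3 mod 4 = 3, 7 mod 4 = 3, so the flip contributes -1; sign now +1
(7/3): 7 mod 3 = 1, so (7/3) = (1/3)
reached (1/3) = 1, so the symbol is +1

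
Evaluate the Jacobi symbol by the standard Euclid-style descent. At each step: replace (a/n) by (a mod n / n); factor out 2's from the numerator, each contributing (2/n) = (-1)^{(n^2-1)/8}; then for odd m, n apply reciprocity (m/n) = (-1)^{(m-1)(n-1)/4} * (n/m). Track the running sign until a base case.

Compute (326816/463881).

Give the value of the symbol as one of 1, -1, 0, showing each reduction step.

1

326816 = 2^5·10213; (2/463881) = +1 since 463881 mod 8 = 1, so (326816/463881) = (+1)^5·(10213/463881); sign now +1
reciprocity: (10213/463881) = +1·(463881/10213) since 10213 mod 4 = 1, 463881 mod 4 = 1; sign now +1
(463881/10213) = (4296/10213)   [reduce mod 10213]
4296 = 2^3·537; (2/10213) = -1 since 10213 mod 8 = 5, so (4296/10213) = (-1)^3·(537/10213); sign now -1
reciprocity: (537/10213) = +1·(10213/537) since 537 mod 4 = 1, 10213 mod 4 = 1; sign now -1
(10213/537) = (10/537)   [reduce mod 537]
10 = 2^1·5; (2/537) = +1 since 537 mod 8 = 1, so (10/537) = (+1)^1·(5/537); sign now -1
reciprocity: (5/537) = +1·(537/5) since 5 mod 4 = 1, 537 mod 4 = 1; sign now -1
(537/5) = (2/5)   [reduce mod 5]
2 = 2^1·1; (2/5) = -1 since 5 mod 8 = 5, so (2/5) = (-1)^1·(1/5); sign now +1
(1/5) = 1; final value = sign = +1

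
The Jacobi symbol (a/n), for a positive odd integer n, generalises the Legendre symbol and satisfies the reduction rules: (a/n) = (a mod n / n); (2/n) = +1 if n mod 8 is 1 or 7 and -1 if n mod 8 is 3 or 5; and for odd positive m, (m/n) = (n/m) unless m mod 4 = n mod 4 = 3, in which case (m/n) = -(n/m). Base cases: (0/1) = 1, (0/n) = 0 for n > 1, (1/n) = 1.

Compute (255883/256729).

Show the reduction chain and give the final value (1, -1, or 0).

-1

flip (255883/256729) -> (256729/255883): both odd, 255883 mod 4 = 3, 256729 mod 4 = 1, so the flip contributes +1; sign now +1
(256729/255883): 256729 mod 255883 = 846, so (256729/255883) = (846/255883)
factor out 2^1: 846 = 2^1·423; with 255883 mod 8 = 3, (2/255883) = -1; sign now -1; continue with (423/255883)
flip (423/255883) -> (255883/423): both odd, 423 mod 4 = 3, 255883 mod 4 = 3, so the flip contributes -1; sign now +1
(255883/423): 255883 mod 423 = 391, so (255883/423) = (391/423)
flip (391/423) -> (423/391): both odd, 391 mod 4 = 3, 423 mod 4 = 3, so the flip contributes -1; sign now -1
(423/391): 423 mod 391 = 32, so (423/391) = (32/391)
factor out 2^5: 32 = 2^5·1; with 391 mod 8 = 7, (2/391) = +1; sign now -1; continue with (1/391)
reached (1/391) = 1, so the symbol is -1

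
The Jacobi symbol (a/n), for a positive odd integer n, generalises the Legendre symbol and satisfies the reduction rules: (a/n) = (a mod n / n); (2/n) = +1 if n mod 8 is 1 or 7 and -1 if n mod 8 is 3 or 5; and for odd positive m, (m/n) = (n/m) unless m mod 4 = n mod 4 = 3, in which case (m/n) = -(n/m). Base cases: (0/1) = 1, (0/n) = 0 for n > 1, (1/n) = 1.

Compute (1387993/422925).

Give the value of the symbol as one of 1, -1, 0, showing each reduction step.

-1

(1387993/422925) = (119218/422925)   [reduce mod 422925]
119218 = 2^1·59609; (2/422925) = -1 since 422925 mod 8 = 5, so (119218/422925) = (-1)^1·(59609/422925); sign now -1
reciprocity: (59609/422925) = +1·(422925/59609) since 59609 mod 4 = 1, 422925 mod 4 = 1; sign now -1
(422925/59609) = (5662/59609)   [reduce mod 59609]
5662 = 2^1·2831; (2/59609) = +1 since 59609 mod 8 = 1, so (5662/59609) = (+1)^1·(2831/59609); sign now -1
reciprocity: (2831/59609) = +1·(59609/2831) since 2831 mod 4 = 3, 59609 mod 4 = 1; sign now -1
(59609/2831) = (158/2831)   [reduce mod 2831]
158 = 2^1·79; (2/2831) = +1 since 2831 mod 8 = 7, so (158/2831) = (+1)^1·(79/2831); sign now -1
reciprocity: (79/2831) = -1·(2831/79) since 79 mod 4 = 3, 2831 mod 4 = 3; sign now +1
(2831/79) = (66/79)   [reduce mod 79]
66 = 2^1·33; (2/79) = +1 since 79 mod 8 = 7, so (66/79) = (+1)^1·(33/79); sign now +1
reciprocity: (33/79) = +1·(79/33) since 33 mod 4 = 1, 79 mod 4 = 3; sign now +1
(79/33) = (13/33)   [reduce mod 33]
reciprocity: (13/33) = +1·(33/13) since 13 mod 4 = 1, 33 mod 4 = 1; sign now +1
(33/13) = (7/13)   [reduce mod 13]
reciprocity: (7/13) = +1·(13/7) since 7 mod 4 = 3, 13 mod 4 = 1; sign now +1
(13/7) = (6/7)   [reduce mod 7]
6 = 2^1·3; (2/7) = +1 since 7 mod 8 = 7, so (6/7) = (+1)^1·(3/7); sign now +1
reciprocity: (3/7) = -1·(7/3) since 3 mod 4 = 3, 7 mod 4 = 3; sign now -1
(7/3) = (1/3)   [reduce mod 3]
(1/3) = 1; final value = sign = -1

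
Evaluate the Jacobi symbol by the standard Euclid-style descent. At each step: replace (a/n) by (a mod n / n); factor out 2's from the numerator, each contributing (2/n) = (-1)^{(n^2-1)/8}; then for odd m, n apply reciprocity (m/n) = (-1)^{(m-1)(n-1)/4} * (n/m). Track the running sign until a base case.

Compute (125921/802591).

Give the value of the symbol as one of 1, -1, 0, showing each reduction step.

-1

flip (125921/802591) -> (802591/125921): both odd, 125921 mod 4 = 1, 802591 mod 4 = 3, so the flip contributes +1; sign now +1
(802591/125921): 802591 mod 125921 = 47065, so (802591/125921) = (47065/125921)
flip (47065/125921) -> (125921/47065): both odd, 47065 mod 4 = 1, 125921 mod 4 = 1, so the flip contributes +1; sign now +1
(125921/47065): 125921 mod 47065 = 31791, so (125921/47065) = (31791/47065)
flip (31791/47065) -> (47065/31791): both odd, 31791 mod 4 = 3, 47065 mod 4 = 1, so the flip contributes +1; sign now +1
(47065/31791): 47065 mod 31791 = 15274, so (47065/31791) = (15274/31791)
factor out 2^1: 15274 = 2^1·7637; with 31791 mod 8 = 7, (2/31791) = +1; sign now +1; continue with (7637/31791)
flip (7637/31791) -> (31791/7637): both odd, 7637 mod 4 = 1, 31791 mod 4 = 3, so the flip contributes +1; sign now +1
(31791/7637): 31791 mod 7637 = 1243, so (31791/7637) = (1243/7637)
flip (1243/7637) -> (7637/1243): both odd, 1243 mod 4 = 3, 7637 mod 4 = 1, so the flip contributes +1; sign now +1
(7637/1243): 7637 mod 1243 = 179, so (7637/1243) = (179/1243)
flip (179/1243) -> (1243/179): both odd, 179 mod 4 = 3, 1243 mod 4 = 3, so the flip contributes -1; sign now -1
(1243/179): 1243 mod 179 = 169, so (1243/179) = (169/179)
flip (169/179) -> (179/169): both odd, 169 mod 4 = 1, 179 mod 4 = 3, so the flip contributes +1; sign now -1
(179/169): 179 mod 169 = 10, so (179/169) = (10/169)
factor out 2^1: 10 = 2^1·5; with 169 mod 8 = 1, (2/169) = +1; sign now -1; continue with (5/169)
flip (5/169) -> (169/5): both odd, 5 mod 4 = 1, 169 mod 4 = 1, so the flip contributes +1; sign now -1
(169/5): 169 mod 5 = 4, so (169/5) = (4/5)
factor out 2^2: 4 = 2^2·1; with 5 mod 8 = 5, (2/5) = -1; sign now -1; continue with (1/5)
reached (1/5) = 1, so the symbol is -1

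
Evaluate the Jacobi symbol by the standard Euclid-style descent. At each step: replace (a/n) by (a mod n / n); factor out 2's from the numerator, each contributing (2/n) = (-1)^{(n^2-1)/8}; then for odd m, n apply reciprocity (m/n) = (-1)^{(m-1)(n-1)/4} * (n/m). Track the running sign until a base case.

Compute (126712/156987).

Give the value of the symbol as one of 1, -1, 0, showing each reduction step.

1

126712 = 2^3·15839; (2/156987) = -1 since 156987 mod 8 = 3, so (126712/156987) = (-1)^3·(15839/156987); sign now -1
reciprocity: (15839/156987) = -1·(156987/15839) since 15839 mod 4 = 3, 156987 mod 4 = 3; sign now +1
(156987/15839) = (14436/15839)   [reduce mod 15839]
14436 = 2^2·3609; (2/15839) = +1 since 15839 mod 8 = 7, so (14436/15839) = (+1)^2·(3609/15839); sign now +1
reciprocity: (3609/15839) = +1·(15839/3609) since 3609 mod 4 = 1, 15839 mod 4 = 3; sign now +1
(15839/3609) = (1403/3609)   [reduce mod 3609]
reciprocity: (1403/3609) = +1·(3609/1403) since 1403 mod 4 = 3, 3609 mod 4 = 1; sign now +1
(3609/1403) = (803/1403)   [reduce mod 1403]
reciprocity: (803/1403) = -1·(1403/803) since 803 mod 4 = 3, 1403 mod 4 = 3; sign now -1
(1403/803) = (600/803)   [reduce mod 803]
600 = 2^3·75; (2/803) = -1 since 803 mod 8 = 3, so (600/803) = (-1)^3·(75/803); sign now +1
reciprocity: (75/803) = -1·(803/75) since 75 mod 4 = 3, 803 mod 4 = 3; sign now -1
(803/75) = (53/75)   [reduce mod 75]
reciprocity: (53/75) = +1·(75/53) since 53 mod 4 = 1, 75 mod 4 = 3; sign now -1
(75/53) = (22/53)   [reduce mod 53]
22 = 2^1·11; (2/53) = -1 since 53 mod 8 = 5, so (22/53) = (-1)^1·(11/53); sign now +1
reciprocity: (11/53) = +1·(53/11) since 11 mod 4 = 3, 53 mod 4 = 1; sign now +1
(53/11) = (9/11)   [reduce mod 11]
reciprocity: (9/11) = +1·(11/9) since 9 mod 4 = 1, 11 mod 4 = 3; sign now +1
(11/9) = (2/9)   [reduce mod 9]
2 = 2^1·1; (2/9) = +1 since 9 mod 8 = 1, so (2/9) = (+1)^1·(1/9); sign now +1
(1/9) = 1; final value = sign = +1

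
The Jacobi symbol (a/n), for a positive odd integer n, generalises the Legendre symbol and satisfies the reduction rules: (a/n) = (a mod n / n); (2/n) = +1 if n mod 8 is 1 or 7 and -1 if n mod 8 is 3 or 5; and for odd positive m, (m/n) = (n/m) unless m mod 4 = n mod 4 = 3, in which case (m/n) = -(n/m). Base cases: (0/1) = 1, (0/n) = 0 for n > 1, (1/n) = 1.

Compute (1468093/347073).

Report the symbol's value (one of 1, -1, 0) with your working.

1

(1468093/347073): 1468093 mod 347073 = 79801, so (1468093/347073) = (79801/347073)
flip (79801/347073) -> (347073/79801): both odd, 79801 mod 4 = 1, 347073 mod 4 = 1, so the flip contributes +1; sign now +1
(347073/79801): 347073 mod 79801 = 27869, so (347073/79801) = (27869/79801)
flip (27869/79801) -> (79801/27869): both odd, 27869 mod 4 = 1, 79801 mod 4 = 1, so the flip contributes +1; sign now +1
(79801/27869): 79801 mod 27869 = 24063, so (79801/27869) = (24063/27869)
flip (24063/27869) -> (27869/24063): both odd, 24063 mod 4 = 3, 27869 mod 4 = 1, so the flip contributes +1; sign now +1
(27869/24063): 27869 mod 24063 = 3806, so (27869/24063) = (3806/24063)
factor out 2^1: 3806 = 2^1·1903; with 24063 mod 8 = 7, (2/24063) = +1; sign now +1; continue with (1903/24063)
flip (1903/24063) -> (24063/1903): both odd, 1903 mod 4 = 3, 24063 mod 4 = 3, so the flip contributes -1; sign now -1
(24063/1903): 24063 mod 1903 = 1227, so (24063/1903) = (1227/1903)
flip (1227/1903) -> (1903/1227): both odd, 1227 mod 4 = 3, 1903 mod 4 = 3, so the flip contributes -1; sign now +1
(1903/1227): 1903 mod 1227 = 676, so (1903/1227) = (676/1227)
factor out 2^2: 676 = 2^2·169; with 1227 mod 8 = 3, (2/1227) = -1; sign now +1; continue with (169/1227)
flip (169/1227) -> (1227/169): both odd, 169 mod 4 = 1, 1227 mod 4 = 3, so the flip contributes +1; sign now +1
(1227/169): 1227 mod 169 = 44, so (1227/169) = (44/169)
factor out 2^2: 44 = 2^2·11; with 169 mod 8 = 1, (2/169) = +1; sign now +1; continue with (11/169)
flip (11/169) -> (169/11): both odd, 11 mod 4 = 3, 169 mod 4 = 1, so the flip contributes +1; sign now +1
(169/11): 169 mod 11 = 4, so (169/11) = (4/11)
factor out 2^2: 4 = 2^2·1; with 11 mod 8 = 3, (2/11) = -1; sign now +1; continue with (1/11)
reached (1/11) = 1, so the symbol is +1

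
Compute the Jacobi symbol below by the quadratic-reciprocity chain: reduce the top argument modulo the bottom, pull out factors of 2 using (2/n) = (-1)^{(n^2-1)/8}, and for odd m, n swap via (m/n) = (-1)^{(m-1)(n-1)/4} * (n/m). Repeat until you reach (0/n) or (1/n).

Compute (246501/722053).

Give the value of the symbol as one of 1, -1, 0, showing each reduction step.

reciprocity: (246501/722053) = +1·(722053/246501) since 246501 mod 4 = 1, 722053 mod 4 = 1; sign now +1
(722053/246501) = (229051/246501)   [reduce mod 246501]
reciprocity: (229051/246501) = +1·(246501/229051) since 229051 mod 4 = 3, 246501 mod 4 = 1; sign now +1
(246501/229051) = (17450/229051)   [reduce mod 229051]
17450 = 2^1·8725; (2/229051) = -1 since 229051 mod 8 = 3, so (17450/229051) = (-1)^1·(8725/229051); sign now -1
reciprocity: (8725/229051) = +1·(229051/8725) since 8725 mod 4 = 1, 229051 mod 4 = 3; sign now -1
(229051/8725) = (2201/8725)   [reduce mod 8725]
reciprocity: (2201/8725) = +1·(8725/2201) since 2201 mod 4 = 1, 8725 mod 4 = 1; sign now -1
(8725/2201) = (2122/2201)   [reduce mod 2201]
2122 = 2^1·1061; (2/2201) = +1 since 2201 mod 8 = 1, so (2122/2201) = (+1)^1·(1061/2201); sign now -1
reciprocity: (1061/2201) = +1·(2201/1061) since 1061 mod 4 = 1, 2201 mod 4 = 1; sign now -1
(2201/1061) = (79/1061)   [reduce mod 1061]
reciprocity: (79/1061) = +1·(1061/79) since 79 mod 4 = 3, 1061 mod 4 = 1; sign now -1
(1061/79) = (34/79)   [reduce mod 79]
34 = 2^1·17; (2/79) = +1 since 79 mod 8 = 7, so (34/79) = (+1)^1·(17/79); sign now -1
reciprocity: (17/79) = +1·(79/17) since 17 mod 4 = 1, 79 mod 4 = 3; sign now -1
(79/17) = (11/17)   [reduce mod 17]
reciprocity: (11/17) = +1·(17/11) since 11 mod 4 = 3, 17 mod 4 = 1; sign now -1
(17/11) = (6/11)   [reduce mod 11]
6 = 2^1·3; (2/11) = -1 since 11 mod 8 = 3, so (6/11) = (-1)^1·(3/11); sign now +1
reciprocity: (3/11) = -1·(11/3) since 3 mod 4 = 3, 11 mod 4 = 3; sign now -1
(11/3) = (2/3)   [reduce mod 3]
2 = 2^1·1; (2/3) = -1 since 3 mod 8 = 3, so (2/3) = (-1)^1·(1/3); sign now +1
(1/3) = 1; final value = sign = +1

1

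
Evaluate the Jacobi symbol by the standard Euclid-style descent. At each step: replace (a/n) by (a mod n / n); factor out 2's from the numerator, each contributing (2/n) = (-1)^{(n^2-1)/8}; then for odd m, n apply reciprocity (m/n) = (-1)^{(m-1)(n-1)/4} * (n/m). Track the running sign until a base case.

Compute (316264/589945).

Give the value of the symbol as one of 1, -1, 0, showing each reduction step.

factor out 2^3: 316264 = 2^3·39533; with 589945 mod 8 = 1, (2/589945) = +1; sign now +1; continue with (39533/589945)
flip (39533/589945) -> (589945/39533): both odd, 39533 mod 4 = 1, 589945 mod 4 = 1, so the flip contributes +1; sign now +1
(589945/39533): 589945 mod 39533 = 36483, so (589945/39533) = (36483/39533)
flip (36483/39533) -> (39533/36483): both odd, 36483 mod 4 = 3, 39533 mod 4 = 1, so the flip contributes +1; sign now +1
(39533/36483): 39533 mod 36483 = 3050, so (39533/36483) = (3050/36483)
factor out 2^1: 3050 = 2^1·1525; with 36483 mod 8 = 3, (2/36483) = -1; sign now -1; continue with (1525/36483)
flip (1525/36483) -> (36483/1525): both odd, 1525 mod 4 = 1, 36483 mod 4 = 3, so the flip contributes +1; sign now -1
(36483/1525): 36483 mod 1525 = 1408, so (36483/1525) = (1408/1525)
factor out 2^7: 1408 = 2^7·11; with 1525 mod 8 = 5, (2/1525) = -1; sign now +1; continue with (11/1525)
flip (11/1525) -> (1525/11): both odd, 11 mod 4 = 3, 1525 mod 4 = 1, so the flip contributes +1; sign now +1
(1525/11): 1525 mod 11 = 7, so (1525/11) = (7/11)
flip (7/11) -> (11/7): both odd, 7 mod 4 = 3, 11 mod 4 = 3, so the flip contributes -1; sign now -1
(11/7): 11 mod 7 = 4, so (11/7) = (4/7)
factor out 2^2: 4 = 2^2·1; with 7 mod 8 = 7, (2/7) = +1; sign now -1; continue with (1/7)
reached (1/7) = 1, so the symbol is -1

-1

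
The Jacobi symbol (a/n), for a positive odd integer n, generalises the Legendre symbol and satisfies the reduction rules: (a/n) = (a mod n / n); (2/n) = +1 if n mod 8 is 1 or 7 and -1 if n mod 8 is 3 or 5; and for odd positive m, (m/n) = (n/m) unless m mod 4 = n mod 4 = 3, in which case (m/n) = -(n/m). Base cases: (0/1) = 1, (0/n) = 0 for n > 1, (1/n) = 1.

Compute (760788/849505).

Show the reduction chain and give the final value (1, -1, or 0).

1

760788 = 2^2·190197; (2/849505) = +1 since 849505 mod 8 = 1, so (760788/849505) = (+1)^2·(190197/849505); sign now +1
reciprocity: (190197/849505) = +1·(849505/190197) since 190197 mod 4 = 1, 849505 mod 4 = 1; sign now +1
(849505/190197) = (88717/190197)   [reduce mod 190197]
reciprocity: (88717/190197) = +1·(190197/88717) since 88717 mod 4 = 1, 190197 mod 4 = 1; sign now +1
(190197/88717) = (12763/88717)   [reduce mod 88717]
reciprocity: (12763/88717) = +1·(88717/12763) since 12763 mod 4 = 3, 88717 mod 4 = 1; sign now +1
(88717/12763) = (12139/12763)   [reduce mod 12763]
reciprocity: (12139/12763) = -1·(12763/12139) since 12139 mod 4 = 3, 12763 mod 4 = 3; sign now -1
(12763/12139) = (624/12139)   [reduce mod 12139]
624 = 2^4·39; (2/12139) = -1 since 12139 mod 8 = 3, so (624/12139) = (-1)^4·(39/12139); sign now -1
reciprocity: (39/12139) = -1·(12139/39) since 39 mod 4 = 3, 12139 mod 4 = 3; sign now +1
(12139/39) = (10/39)   [reduce mod 39]
10 = 2^1·5; (2/39) = +1 since 39 mod 8 = 7, so (10/39) = (+1)^1·(5/39); sign now +1
reciprocity: (5/39) = +1·(39/5) since 5 mod 4 = 1, 39 mod 4 = 3; sign now +1
(39/5) = (4/5)   [reduce mod 5]
4 = 2^2·1; (2/5) = -1 since 5 mod 8 = 5, so (4/5) = (-1)^2·(1/5); sign now +1
(1/5) = 1; final value = sign = +1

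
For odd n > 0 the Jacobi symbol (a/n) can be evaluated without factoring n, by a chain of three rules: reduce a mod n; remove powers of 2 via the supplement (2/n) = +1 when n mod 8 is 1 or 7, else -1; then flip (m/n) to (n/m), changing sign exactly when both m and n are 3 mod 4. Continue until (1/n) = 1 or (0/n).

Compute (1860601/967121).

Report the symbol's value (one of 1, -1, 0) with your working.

(1860601/967121): 1860601 mod 967121 = 893480, so (1860601/967121) = (893480/967121)
factor out 2^3: 893480 = 2^3·111685; with 967121 mod 8 = 1, (2/967121) = +1; sign now +1; continue with (111685/967121)
flip (111685/967121) -> (967121/111685): both odd, 111685 mod 4 = 1, 967121 mod 4 = 1, so the flip contributes +1; sign now +1
(967121/111685): 967121 mod 111685 = 73641, so (967121/111685) = (73641/111685)
flip (73641/111685) -> (111685/73641): both odd, 73641 mod 4 = 1, 111685 mod 4 = 1, so the flip contributes +1; sign now +1
(111685/73641): 111685 mod 73641 = 38044, so (111685/73641) = (38044/73641)
factor out 2^2: 38044 = 2^2·9511; with 73641 mod 8 = 1, (2/73641) = +1; sign now +1; continue with (9511/73641)
flip (9511/73641) -> (73641/9511): both odd, 9511 mod 4 = 3, 73641 mod 4 = 1, so the flip contributes +1; sign now +1
(73641/9511): 73641 mod 9511 = 7064, so (73641/9511) = (7064/9511)
factor out 2^3: 7064 = 2^3·883; with 9511 mod 8 = 7, (2/9511) = +1; sign now +1; continue with (883/9511)
flip (883/9511) -> (9511/883): both odd, 883 mod 4 = 3, 9511 mod 4 = 3, so the flip contributes -1; sign now -1
(9511/883): 9511 mod 883 = 681, so (9511/883) = (681/883)
flip (681/883) -> (883/681): both odd, 681 mod 4 = 1, 883 mod 4 = 3, so the flip contributes +1; sign now -1
(883/681): 883 mod 681 = 202, so (883/681) = (202/681)
factor out 2^1: 202 = 2^1·101; with 681 mod 8 = 1, (2/681) = +1; sign now -1; continue with (101/681)
flip (101/681) -> (681/101): both odd, 101 mod 4 = 1, 681 mod 4 = 1, so the flip contributes +1; sign now -1
(681/101): 681 mod 101 = 75, so (681/101) = (75/101)
flip (75/101) -> (101/75): both odd, 75 mod 4 = 3, 101 mod 4 = 1, so the flip contributes +1; sign now -1
(101/75): 101 mod 75 = 26, so (101/75) = (26/75)
factor out 2^1: 26 = 2^1·13; with 75 mod 8 = 3, (2/75) = -1; sign now +1; continue with (13/75)
flip (13/75) -> (75/13): both odd, 13 mod 4 = 1, 75 mod 4 = 3, so the flip contributes +1; sign now +1
(75/13): 75 mod 13 = 10, so (75/13) = (10/13)
factor out 2^1: 10 = 2^1·5; with 13 mod 8 = 5, (2/13) = -1; sign now -1; continue with (5/13)
flip (5/13) -> (13/5): both odd, 5 mod 4 = 1, 13 mod 4 = 1, so the flip contributes +1; sign now -1
(13/5): 13 mod 5 = 3, so (13/5) = (3/5)
flip (3/5) -> (5/3): both odd, 3 mod 4 = 3, 5 mod 4 = 1, so the flip contributes +1; sign now -1
(5/3): 5 mod 3 = 2, so (5/3) = (2/3)
factor out 2^1: 2 = 2^1·1; with 3 mod 8 = 3, (2/3) = -1; sign now +1; continue with (1/3)
reached (1/3) = 1, so the symbol is +1

1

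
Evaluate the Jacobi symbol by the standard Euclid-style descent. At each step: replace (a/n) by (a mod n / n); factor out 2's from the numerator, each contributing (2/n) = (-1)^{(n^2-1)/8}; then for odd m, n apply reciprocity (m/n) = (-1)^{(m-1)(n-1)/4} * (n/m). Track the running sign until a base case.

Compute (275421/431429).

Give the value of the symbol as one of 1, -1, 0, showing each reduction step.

flip (275421/431429) -> (431429/275421): both odd, 275421 mod 4 = 1, 431429 mod 4 = 1, so the flip contributes +1; sign now +1
(431429/275421): 431429 mod 275421 = 156008, so (431429/275421) = (156008/275421)
factor out 2^3: 156008 = 2^3·19501; with 275421 mod 8 = 5, (2/275421) = -1; sign now -1; continue with (19501/275421)
flip (19501/275421) -> (275421/19501): both odd, 19501 mod 4 = 1, 275421 mod 4 = 1, so the flip contributes +1; sign now -1
(275421/19501): 275421 mod 19501 = 2407, so (275421/19501) = (2407/19501)
flip (2407/19501) -> (19501/2407): both odd, 2407 mod 4 = 3, 19501 mod 4 = 1, so the flip contributes +1; sign now -1
(19501/2407): 19501 mod 2407 = 245, so (19501/2407) = (245/2407)
flip (245/2407) -> (2407/245): both odd, 245 mod 4 = 1, 2407 mod 4 = 3, so the flip contributes +1; sign now -1
(2407/245): 2407 mod 245 = 202, so (2407/245) = (202/245)
factor out 2^1: 202 = 2^1·101; with 245 mod 8 = 5, (2/245) = -1; sign now +1; continue with (101/245)
flip (101/245) -> (245/101): both odd, 101 mod 4 = 1, 245 mod 4 = 1, so the flip contributes +1; sign now +1
(245/101): 245 mod 101 = 43, so (245/101) = (43/101)
flip (43/101) -> (101/43): both odd, 43 mod 4 = 3, 101 mod 4 = 1, so the flip contributes +1; sign now +1
(101/43): 101 mod 43 = 15, so (101/43) = (15/43)
flip (15/43) -> (43/15): both odd, 15 mod 4 = 3, 43 mod 4 = 3, so the flip contributes -1; sign now -1
(43/15): 43 mod 15 = 13, so (43/15) = (13/15)
flip (13/15) -> (15/13): both odd, 13 mod 4 = 1, 15 mod 4 = 3, so the flip contributes +1; sign now -1
(15/13): 15 mod 13 = 2, so (15/13) = (2/13)
factor out 2^1: 2 = 2^1·1; with 13 mod 8 = 5, (2/13) = -1; sign now +1; continue with (1/13)
reached (1/13) = 1, so the symbol is +1

1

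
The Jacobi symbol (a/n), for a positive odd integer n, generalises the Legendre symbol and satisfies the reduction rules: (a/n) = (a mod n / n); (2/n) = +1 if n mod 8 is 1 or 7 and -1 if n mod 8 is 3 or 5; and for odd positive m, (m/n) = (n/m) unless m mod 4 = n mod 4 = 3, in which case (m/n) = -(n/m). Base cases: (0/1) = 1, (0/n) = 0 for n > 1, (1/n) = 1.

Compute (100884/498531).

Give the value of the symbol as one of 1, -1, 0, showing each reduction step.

factor out 2^2: 100884 = 2^2·25221; with 498531 mod 8 = 3, (2/498531) = -1; sign now +1; continue with (25221/498531)
flip (25221/498531) -> (498531/25221): both odd, 25221 mod 4 = 1, 498531 mod 4 = 3, so the flip contributes +1; sign now +1
(498531/25221): 498531 mod 25221 = 19332, so (498531/25221) = (19332/25221)
factor out 2^2: 19332 = 2^2·4833; with 25221 mod 8 = 5, (2/25221) = -1; sign now +1; continue with (4833/25221)
flip (4833/25221) -> (25221/4833): both odd, 4833 mod 4 = 1, 25221 mod 4 = 1, so the flip contributes +1; sign now +1
(25221/4833): 25221 mod 4833 = 1056, so (25221/4833) = (1056/4833)
factor out 2^5: 1056 = 2^5·33; with 4833 mod 8 = 1, (2/4833) = +1; sign now +1; continue with (33/4833)
flip (33/4833) -> (4833/33): both odd, 33 mod 4 = 1, 4833 mod 4 = 1, so the flip contributes +1; sign now +1
(4833/33): 4833 mod 33 = 15, so (4833/33) = (15/33)
flip (15/33) -> (33/15): both odd, 15 mod 4 = 3, 33 mod 4 = 1, so the flip contributes +1; sign now +1
(33/15): 33 mod 15 = 3, so (33/15) = (3/15)
flip (3/15) -> (15/3): both odd, 3 mod 4 = 3, 15 mod 4 = 3, so the flip contributes -1; sign now -1
(15/3): 15 mod 3 = 0, so (15/3) = (0/3)
reached (0/3); gcd(a, n) > 1, so (0/3) = 0 and the symbol is 0

0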